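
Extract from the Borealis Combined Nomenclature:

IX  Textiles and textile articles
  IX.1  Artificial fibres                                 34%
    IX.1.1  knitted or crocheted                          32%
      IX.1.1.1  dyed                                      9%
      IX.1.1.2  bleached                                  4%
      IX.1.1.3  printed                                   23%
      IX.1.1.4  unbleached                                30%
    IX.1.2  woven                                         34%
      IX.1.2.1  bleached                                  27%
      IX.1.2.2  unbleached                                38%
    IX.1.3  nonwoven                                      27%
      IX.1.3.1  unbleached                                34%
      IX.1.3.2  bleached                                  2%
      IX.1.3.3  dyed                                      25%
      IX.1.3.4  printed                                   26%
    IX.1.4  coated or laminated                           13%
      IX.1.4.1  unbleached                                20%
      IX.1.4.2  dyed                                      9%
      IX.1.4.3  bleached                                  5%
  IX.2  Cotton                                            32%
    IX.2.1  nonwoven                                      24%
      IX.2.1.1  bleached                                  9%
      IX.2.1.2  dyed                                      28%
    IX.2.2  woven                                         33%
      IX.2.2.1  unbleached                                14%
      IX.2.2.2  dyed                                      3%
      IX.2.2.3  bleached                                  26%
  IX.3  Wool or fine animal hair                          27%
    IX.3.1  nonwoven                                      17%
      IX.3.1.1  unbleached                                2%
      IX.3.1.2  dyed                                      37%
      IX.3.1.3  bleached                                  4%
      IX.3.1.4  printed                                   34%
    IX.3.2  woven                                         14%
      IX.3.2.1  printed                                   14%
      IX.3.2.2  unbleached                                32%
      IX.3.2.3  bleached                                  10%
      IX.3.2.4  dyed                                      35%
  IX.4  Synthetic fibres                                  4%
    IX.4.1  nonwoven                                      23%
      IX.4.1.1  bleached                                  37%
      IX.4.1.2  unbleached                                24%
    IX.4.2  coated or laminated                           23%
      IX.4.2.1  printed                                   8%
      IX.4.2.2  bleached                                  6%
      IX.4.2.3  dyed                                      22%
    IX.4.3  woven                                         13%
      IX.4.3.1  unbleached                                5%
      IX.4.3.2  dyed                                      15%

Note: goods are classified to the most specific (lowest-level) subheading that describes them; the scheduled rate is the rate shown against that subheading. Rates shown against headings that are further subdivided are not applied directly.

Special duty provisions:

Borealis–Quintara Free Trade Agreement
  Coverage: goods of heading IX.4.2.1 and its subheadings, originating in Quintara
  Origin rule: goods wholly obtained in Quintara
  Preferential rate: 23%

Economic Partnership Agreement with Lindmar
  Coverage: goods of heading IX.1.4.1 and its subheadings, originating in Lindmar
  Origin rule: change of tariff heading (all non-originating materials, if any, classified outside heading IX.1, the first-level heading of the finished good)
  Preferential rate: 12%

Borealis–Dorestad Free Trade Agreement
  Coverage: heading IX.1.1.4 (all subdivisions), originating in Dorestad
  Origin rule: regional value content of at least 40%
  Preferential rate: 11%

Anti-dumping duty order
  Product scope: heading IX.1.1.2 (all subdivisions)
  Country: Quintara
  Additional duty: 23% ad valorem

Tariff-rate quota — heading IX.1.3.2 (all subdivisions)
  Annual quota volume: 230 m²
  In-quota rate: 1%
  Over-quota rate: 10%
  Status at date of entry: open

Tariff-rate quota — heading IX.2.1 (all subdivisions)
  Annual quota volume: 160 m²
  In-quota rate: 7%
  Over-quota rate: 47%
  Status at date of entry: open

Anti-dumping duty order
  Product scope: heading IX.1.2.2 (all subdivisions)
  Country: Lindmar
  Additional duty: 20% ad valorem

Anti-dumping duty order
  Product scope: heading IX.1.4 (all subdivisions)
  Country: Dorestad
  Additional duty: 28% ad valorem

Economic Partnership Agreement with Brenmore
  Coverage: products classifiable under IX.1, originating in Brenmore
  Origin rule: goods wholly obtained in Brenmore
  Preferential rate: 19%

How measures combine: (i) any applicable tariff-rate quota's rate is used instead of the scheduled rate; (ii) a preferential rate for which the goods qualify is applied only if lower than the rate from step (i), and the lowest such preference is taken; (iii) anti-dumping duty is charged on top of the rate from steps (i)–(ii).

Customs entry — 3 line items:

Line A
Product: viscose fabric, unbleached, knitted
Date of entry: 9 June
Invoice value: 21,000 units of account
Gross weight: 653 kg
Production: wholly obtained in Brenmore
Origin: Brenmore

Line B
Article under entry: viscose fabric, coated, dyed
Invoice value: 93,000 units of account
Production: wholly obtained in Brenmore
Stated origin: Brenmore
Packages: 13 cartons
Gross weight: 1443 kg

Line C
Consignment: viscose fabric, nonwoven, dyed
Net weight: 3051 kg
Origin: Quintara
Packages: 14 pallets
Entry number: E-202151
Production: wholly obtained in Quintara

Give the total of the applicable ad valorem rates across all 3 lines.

53%

Line A: viscose → IX.1; knitted → IX.1.1; unbleached → IX.1.1.4. Scheduled 30%. Brenmore agreement on IX.1: wholly obtained → 19% available; preferential 19%. → 19%.
Line B: viscose → IX.1; coated → IX.1.4; dyed → IX.1.4.2. Scheduled 9%. Brenmore agreement on IX.1: wholly obtained → 19% available; preference 19% not lower than 9% → no reduction. → 9%.
Line C: viscose → IX.1; nonwoven → IX.1.3; dyed → IX.1.3.3. Scheduled 25%. Quintara agreement on IX.4.2.1: IX.1.3.3 not covered. → 25%.
Sum: 19% + 9% + 25% = 53%.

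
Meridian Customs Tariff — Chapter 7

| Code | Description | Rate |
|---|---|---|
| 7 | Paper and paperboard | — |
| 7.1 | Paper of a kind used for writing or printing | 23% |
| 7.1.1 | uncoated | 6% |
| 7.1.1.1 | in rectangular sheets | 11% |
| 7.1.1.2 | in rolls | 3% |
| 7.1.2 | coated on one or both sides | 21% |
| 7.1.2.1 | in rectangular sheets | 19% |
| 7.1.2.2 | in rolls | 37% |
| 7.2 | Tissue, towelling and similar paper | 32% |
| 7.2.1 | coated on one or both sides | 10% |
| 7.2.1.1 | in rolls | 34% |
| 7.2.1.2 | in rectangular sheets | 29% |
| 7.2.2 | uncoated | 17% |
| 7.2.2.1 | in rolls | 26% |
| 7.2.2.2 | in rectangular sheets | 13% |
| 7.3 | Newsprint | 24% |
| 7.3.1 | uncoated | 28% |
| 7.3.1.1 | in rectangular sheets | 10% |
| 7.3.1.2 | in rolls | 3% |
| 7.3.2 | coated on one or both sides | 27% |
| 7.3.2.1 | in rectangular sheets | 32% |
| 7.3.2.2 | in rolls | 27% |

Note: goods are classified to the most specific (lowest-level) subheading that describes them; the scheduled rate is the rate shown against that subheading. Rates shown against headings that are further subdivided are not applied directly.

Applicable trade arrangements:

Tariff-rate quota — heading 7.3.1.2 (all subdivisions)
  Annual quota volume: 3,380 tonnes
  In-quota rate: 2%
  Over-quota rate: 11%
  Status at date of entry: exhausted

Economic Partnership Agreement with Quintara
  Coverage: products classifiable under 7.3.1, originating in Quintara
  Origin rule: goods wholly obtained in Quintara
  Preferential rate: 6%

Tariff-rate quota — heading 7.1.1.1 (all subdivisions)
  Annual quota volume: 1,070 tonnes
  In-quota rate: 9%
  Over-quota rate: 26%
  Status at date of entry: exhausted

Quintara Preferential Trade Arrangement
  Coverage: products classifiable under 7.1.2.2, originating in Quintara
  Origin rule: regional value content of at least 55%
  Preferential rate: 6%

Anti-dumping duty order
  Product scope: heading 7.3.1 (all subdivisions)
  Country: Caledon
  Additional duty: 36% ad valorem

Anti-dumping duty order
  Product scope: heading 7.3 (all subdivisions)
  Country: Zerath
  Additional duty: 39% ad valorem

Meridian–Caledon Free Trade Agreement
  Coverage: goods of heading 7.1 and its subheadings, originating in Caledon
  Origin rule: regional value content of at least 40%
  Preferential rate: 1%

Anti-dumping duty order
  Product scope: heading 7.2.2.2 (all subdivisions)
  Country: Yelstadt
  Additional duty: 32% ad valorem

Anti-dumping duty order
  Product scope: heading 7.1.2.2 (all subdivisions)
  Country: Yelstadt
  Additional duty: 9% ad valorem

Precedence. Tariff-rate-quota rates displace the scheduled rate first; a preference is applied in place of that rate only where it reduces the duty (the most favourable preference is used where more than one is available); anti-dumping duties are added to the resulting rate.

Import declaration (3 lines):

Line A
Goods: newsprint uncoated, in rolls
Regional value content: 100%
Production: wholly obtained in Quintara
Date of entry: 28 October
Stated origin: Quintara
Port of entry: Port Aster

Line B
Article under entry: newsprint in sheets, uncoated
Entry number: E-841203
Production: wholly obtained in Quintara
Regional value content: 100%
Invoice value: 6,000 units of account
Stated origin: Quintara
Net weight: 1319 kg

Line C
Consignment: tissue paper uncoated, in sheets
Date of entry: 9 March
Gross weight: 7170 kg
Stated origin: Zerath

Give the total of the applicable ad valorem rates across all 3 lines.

25%

Line A: newsprint → 7.3; uncoated → 7.3.1; in rolls → 7.3.1.2. Scheduled 3%. quota on 7.3.1.2 exhausted → over-quota 11%; Quintara agreement on 7.3.1: wholly obtained → 6% available; Quintara agreement on 7.1.2.2: 7.3.1.2 not covered; preferential 6%. → 6%.
Line B: newsprint → 7.3; uncoated → 7.3.1; in sheets → 7.3.1.1. Scheduled 10%. Quintara agreement on 7.3.1: wholly obtained → 6% available; Quintara agreement on 7.1.2.2: 7.3.1.1 not covered; preferential 6%. → 6%.
Line C: tissue paper → 7.2; uncoated → 7.2.2; in sheets → 7.2.2.2. Scheduled 13%. No special measure applies. → 13%.
Sum: 6% + 6% + 13% = 25%.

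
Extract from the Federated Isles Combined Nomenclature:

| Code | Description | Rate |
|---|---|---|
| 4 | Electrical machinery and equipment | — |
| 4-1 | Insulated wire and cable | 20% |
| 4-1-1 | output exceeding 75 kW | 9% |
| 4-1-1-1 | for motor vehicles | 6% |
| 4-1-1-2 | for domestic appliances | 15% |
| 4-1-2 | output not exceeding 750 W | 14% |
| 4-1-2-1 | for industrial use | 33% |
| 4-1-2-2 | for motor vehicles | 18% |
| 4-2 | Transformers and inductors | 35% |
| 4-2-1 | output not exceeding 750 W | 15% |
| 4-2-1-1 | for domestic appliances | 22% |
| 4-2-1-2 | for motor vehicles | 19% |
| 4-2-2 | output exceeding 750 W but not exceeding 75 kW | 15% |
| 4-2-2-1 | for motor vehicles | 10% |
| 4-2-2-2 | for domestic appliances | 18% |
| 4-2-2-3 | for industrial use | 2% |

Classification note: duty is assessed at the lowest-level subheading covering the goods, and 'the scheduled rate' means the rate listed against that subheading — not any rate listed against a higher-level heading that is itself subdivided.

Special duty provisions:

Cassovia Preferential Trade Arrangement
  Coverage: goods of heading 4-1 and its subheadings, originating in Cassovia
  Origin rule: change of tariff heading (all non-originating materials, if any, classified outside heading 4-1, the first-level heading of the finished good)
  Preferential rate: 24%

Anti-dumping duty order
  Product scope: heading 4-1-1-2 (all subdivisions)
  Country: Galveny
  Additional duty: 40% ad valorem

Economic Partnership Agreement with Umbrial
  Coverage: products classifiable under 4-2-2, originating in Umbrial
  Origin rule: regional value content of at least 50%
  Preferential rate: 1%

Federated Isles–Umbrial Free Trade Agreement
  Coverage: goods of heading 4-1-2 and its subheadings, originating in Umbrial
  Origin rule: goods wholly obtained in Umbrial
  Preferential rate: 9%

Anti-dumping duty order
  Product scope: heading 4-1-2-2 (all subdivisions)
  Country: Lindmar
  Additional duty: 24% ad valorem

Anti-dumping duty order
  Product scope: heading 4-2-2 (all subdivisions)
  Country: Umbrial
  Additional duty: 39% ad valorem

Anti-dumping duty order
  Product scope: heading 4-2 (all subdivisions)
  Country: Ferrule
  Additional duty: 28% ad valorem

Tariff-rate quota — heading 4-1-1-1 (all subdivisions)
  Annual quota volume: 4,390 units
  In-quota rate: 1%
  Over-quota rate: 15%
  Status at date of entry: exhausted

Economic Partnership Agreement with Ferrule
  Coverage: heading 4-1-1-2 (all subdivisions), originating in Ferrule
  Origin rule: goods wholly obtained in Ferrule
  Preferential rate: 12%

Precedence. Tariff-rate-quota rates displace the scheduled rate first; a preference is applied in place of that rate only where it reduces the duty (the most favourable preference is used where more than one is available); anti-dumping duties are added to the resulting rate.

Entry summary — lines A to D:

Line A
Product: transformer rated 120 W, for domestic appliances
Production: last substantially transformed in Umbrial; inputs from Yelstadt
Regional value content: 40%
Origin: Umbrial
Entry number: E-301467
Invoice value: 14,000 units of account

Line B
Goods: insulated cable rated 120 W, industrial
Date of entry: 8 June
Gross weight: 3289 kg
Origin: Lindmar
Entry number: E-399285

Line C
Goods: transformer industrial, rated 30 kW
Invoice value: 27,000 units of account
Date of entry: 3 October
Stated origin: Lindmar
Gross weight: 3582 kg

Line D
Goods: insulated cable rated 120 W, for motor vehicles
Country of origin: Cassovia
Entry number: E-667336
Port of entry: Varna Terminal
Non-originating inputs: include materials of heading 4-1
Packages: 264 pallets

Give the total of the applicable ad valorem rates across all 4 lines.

Line A: transformer → 4-2; rated 120 W → 4-2-1; for domestic appliances → 4-2-1-1. Scheduled 22%. Umbrial agreement on 4-2-2: 4-2-1-1 not covered; Umbrial agreement on 4-1-2: 4-2-1-1 not covered. → 22%.
Line B: insulated cable → 4-1; rated 120 W → 4-1-2; industrial → 4-1-2-1. Scheduled 33%. No special measure applies. → 33%.
Line C: transformer → 4-2; rated 30 kW → 4-2-2; industrial → 4-2-2-3. Scheduled 2%. No special measure applies. → 2%.
Line D: insulated cable → 4-1; rated 120 W → 4-1-2; for motor vehicles → 4-1-2-2. Scheduled 18%. Cassovia agreement on 4-1: CTH not met. → 18%.
Sum: 22% + 33% + 2% + 18% = 75%.

75%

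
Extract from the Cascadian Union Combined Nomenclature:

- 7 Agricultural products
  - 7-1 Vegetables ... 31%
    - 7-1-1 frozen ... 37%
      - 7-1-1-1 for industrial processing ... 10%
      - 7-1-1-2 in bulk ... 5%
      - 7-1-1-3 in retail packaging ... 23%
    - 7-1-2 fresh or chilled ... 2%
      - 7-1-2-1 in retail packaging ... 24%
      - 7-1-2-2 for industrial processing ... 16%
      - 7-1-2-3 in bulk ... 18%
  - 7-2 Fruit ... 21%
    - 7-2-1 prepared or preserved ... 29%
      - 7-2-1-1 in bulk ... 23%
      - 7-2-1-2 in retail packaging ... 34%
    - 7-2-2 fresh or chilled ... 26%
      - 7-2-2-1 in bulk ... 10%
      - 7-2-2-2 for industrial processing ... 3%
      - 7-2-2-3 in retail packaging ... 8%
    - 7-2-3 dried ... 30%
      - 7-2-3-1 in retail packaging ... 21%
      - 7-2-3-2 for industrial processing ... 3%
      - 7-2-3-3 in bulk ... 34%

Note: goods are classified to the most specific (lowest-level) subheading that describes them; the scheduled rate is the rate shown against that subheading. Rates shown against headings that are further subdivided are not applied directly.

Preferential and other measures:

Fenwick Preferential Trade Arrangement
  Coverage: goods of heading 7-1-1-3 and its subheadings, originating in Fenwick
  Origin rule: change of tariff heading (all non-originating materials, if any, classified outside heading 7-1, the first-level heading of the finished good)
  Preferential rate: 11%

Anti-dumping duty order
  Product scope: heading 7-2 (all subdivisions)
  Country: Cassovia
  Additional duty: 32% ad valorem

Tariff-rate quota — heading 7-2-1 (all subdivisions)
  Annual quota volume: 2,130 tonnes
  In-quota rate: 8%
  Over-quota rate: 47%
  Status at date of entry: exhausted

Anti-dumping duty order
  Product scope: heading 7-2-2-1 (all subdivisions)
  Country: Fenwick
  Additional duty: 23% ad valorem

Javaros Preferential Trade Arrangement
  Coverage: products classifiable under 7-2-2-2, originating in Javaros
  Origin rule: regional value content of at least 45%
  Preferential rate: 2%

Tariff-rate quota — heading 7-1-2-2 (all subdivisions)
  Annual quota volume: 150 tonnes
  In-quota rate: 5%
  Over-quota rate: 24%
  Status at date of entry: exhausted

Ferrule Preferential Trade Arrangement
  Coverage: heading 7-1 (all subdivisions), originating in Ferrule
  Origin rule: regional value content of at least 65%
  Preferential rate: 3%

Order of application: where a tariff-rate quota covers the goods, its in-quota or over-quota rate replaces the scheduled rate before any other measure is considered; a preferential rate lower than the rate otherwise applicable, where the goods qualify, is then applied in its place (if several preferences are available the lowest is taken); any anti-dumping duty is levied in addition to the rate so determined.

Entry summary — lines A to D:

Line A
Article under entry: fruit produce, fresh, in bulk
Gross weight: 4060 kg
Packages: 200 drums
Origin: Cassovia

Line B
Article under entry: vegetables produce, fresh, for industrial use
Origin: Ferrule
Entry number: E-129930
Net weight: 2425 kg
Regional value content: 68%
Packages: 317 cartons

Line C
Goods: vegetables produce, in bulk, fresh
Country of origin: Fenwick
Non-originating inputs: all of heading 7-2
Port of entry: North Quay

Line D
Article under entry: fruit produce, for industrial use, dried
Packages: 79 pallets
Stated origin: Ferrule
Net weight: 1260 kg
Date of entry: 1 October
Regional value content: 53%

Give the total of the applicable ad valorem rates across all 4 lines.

66%

Line A: fruit → 7-2; fresh → 7-2-2; in bulk → 7-2-2-1. Scheduled 10%. anti-dumping (Cassovia, 7-2): +32%; total 10% + 32% = 42%. → 42%.
Line B: vegetables → 7-1; fresh → 7-1-2; for industrial use → 7-1-2-2. Scheduled 16%. quota on 7-1-2-2 exhausted → over-quota 24%; Ferrule agreement on 7-1: RVC ≥ 65% → 3% available; preferential 3%. → 3%.
Line C: vegetables → 7-1; fresh → 7-1-2; in bulk → 7-1-2-3. Scheduled 18%. Fenwick agreement on 7-1-1-3: 7-1-2-3 not covered. → 18%.
Line D: fruit → 7-2; dried → 7-2-3; for industrial use → 7-2-3-2. Scheduled 3%. Ferrule agreement on 7-1: 7-2-3-2 not covered. → 3%.
Sum: 42% + 3% + 18% + 3% = 66%.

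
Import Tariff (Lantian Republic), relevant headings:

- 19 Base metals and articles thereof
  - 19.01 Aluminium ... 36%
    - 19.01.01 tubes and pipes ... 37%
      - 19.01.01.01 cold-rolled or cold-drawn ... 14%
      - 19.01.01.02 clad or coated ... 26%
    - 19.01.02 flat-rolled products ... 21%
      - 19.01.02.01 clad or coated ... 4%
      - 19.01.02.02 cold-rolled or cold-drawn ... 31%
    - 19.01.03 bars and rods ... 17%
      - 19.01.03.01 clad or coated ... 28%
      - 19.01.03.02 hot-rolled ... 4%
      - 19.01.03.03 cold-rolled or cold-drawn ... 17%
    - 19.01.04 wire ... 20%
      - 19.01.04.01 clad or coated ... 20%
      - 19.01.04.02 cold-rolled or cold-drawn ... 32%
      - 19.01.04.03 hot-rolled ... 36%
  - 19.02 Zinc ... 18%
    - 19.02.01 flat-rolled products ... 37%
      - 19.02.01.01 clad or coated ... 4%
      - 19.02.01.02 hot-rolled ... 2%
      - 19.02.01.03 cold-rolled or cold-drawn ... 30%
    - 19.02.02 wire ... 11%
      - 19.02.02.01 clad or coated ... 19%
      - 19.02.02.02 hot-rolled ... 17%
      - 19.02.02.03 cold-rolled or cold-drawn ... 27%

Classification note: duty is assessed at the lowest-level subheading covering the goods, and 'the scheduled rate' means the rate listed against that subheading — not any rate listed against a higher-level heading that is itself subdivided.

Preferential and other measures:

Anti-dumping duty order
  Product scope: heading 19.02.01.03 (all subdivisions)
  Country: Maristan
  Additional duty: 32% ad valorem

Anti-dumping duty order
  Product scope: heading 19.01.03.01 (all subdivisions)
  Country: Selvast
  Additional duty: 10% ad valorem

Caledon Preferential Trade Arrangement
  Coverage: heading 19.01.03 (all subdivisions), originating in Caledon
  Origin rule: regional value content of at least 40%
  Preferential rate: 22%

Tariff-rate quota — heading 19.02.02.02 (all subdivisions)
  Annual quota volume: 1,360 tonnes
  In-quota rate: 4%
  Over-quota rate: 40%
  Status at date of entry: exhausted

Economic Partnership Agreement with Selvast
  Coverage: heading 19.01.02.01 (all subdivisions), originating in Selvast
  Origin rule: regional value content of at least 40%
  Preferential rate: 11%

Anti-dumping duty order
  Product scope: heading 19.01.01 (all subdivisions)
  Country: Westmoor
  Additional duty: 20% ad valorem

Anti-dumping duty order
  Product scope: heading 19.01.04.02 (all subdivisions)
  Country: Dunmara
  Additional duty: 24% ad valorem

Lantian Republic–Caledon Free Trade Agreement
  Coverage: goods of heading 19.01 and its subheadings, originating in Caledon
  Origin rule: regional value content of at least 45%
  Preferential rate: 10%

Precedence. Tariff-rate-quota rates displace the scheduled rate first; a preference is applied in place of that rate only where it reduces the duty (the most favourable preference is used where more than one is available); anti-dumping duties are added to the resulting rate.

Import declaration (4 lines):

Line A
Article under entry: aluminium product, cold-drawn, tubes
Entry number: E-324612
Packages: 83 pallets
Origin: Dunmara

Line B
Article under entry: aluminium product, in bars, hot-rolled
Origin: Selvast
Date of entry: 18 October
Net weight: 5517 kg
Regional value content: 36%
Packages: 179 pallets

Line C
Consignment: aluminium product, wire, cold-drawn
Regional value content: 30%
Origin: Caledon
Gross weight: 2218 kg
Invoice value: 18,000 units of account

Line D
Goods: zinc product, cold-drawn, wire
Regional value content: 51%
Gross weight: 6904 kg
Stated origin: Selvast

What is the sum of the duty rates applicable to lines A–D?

77%

Line A: aluminium → 19.01; tubes → 19.01.01; cold-drawn → 19.01.01.01. Scheduled 14%. No special measure applies. → 14%.
Line B: aluminium → 19.01; in bars → 19.01.03; hot-rolled → 19.01.03.02. Scheduled 4%. Selvast agreement on 19.01.02.01: 19.01.03.02 not covered. → 4%.
Line C: aluminium → 19.01; wire → 19.01.04; cold-drawn → 19.01.04.02. Scheduled 32%. Caledon agreement on 19.01.03: 19.01.04.02 not covered; Caledon agreement on 19.01: RVC < 45%. → 32%.
Line D: zinc → 19.02; wire → 19.02.02; cold-drawn → 19.02.02.03. Scheduled 27%. Selvast agreement on 19.01.02.01: 19.02.02.03 not covered. → 27%.
Sum: 14% + 4% + 32% + 27% = 77%.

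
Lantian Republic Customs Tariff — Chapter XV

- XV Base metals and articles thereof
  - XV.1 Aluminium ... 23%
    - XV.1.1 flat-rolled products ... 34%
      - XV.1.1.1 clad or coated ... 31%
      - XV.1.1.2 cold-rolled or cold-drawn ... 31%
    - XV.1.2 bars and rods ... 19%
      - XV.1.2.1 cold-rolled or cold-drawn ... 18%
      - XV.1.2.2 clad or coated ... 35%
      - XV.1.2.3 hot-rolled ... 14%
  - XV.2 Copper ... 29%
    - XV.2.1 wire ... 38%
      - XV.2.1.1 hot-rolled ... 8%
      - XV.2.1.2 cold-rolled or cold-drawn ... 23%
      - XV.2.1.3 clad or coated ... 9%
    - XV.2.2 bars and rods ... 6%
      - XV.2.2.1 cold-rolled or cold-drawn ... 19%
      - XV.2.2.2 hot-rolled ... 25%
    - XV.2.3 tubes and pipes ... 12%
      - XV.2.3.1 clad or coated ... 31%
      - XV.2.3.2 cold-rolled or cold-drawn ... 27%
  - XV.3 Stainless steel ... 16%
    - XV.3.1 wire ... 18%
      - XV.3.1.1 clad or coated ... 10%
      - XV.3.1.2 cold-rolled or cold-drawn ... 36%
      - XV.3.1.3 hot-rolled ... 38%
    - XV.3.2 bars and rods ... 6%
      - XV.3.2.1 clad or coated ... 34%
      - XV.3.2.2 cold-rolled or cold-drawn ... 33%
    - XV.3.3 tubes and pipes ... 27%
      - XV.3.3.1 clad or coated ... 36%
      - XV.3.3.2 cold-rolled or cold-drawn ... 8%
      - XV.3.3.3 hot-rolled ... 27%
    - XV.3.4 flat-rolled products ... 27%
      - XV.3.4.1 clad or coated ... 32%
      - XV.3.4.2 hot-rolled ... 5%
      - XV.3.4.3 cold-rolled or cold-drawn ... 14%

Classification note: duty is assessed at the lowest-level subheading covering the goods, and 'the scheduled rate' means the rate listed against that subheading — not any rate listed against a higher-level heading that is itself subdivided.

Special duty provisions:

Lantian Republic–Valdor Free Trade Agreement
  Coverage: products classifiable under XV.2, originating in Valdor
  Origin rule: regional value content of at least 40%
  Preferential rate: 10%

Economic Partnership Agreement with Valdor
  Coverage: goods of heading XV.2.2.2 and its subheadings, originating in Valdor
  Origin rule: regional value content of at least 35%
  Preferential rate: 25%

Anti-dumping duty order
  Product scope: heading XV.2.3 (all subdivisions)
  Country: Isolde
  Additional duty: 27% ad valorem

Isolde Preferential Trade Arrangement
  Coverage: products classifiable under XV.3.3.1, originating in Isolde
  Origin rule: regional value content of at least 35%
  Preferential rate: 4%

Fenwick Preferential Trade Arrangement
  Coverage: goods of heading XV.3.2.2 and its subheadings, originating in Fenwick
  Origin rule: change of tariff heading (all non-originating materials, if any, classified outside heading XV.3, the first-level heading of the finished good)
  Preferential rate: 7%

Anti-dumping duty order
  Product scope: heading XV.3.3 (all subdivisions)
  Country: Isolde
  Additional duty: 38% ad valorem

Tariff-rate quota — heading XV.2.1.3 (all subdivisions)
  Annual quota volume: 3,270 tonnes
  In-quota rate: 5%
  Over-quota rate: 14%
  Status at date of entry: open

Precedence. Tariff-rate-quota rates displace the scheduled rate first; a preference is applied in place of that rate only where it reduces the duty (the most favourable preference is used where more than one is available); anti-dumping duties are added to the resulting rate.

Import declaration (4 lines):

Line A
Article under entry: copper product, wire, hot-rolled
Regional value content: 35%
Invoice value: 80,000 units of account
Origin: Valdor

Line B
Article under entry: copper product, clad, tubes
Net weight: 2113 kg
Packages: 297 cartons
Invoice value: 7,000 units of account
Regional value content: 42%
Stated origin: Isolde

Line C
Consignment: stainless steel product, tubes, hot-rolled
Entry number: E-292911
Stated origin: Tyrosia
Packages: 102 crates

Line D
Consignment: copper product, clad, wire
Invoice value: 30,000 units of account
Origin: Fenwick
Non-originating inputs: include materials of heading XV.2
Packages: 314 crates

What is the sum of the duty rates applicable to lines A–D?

98%

Line A: copper → XV.2; wire → XV.2.1; hot-rolled → XV.2.1.1. Scheduled 8%. Valdor agreement on XV.2: RVC < 40%; Valdor agreement on XV.2.2.2: XV.2.1.1 not covered. → 8%.
Line B: copper → XV.2; tubes → XV.2.3; clad → XV.2.3.1. Scheduled 31%. Isolde agreement on XV.3.3.1: XV.2.3.1 not covered; anti-dumping (Isolde, XV.2.3): +27%; total 31% + 27% = 58%. → 58%.
Line C: stainless steel → XV.3; tubes → XV.3.3; hot-rolled → XV.3.3.3. Scheduled 27%. No special measure applies. → 27%.
Line D: copper → XV.2; wire → XV.2.1; clad → XV.2.1.3. Scheduled 9%. quota on XV.2.1.3 open → in-quota 5%; Fenwick agreement on XV.3.2.2: XV.2.1.3 not covered. → 5%.
Sum: 8% + 58% + 27% + 5% = 98%.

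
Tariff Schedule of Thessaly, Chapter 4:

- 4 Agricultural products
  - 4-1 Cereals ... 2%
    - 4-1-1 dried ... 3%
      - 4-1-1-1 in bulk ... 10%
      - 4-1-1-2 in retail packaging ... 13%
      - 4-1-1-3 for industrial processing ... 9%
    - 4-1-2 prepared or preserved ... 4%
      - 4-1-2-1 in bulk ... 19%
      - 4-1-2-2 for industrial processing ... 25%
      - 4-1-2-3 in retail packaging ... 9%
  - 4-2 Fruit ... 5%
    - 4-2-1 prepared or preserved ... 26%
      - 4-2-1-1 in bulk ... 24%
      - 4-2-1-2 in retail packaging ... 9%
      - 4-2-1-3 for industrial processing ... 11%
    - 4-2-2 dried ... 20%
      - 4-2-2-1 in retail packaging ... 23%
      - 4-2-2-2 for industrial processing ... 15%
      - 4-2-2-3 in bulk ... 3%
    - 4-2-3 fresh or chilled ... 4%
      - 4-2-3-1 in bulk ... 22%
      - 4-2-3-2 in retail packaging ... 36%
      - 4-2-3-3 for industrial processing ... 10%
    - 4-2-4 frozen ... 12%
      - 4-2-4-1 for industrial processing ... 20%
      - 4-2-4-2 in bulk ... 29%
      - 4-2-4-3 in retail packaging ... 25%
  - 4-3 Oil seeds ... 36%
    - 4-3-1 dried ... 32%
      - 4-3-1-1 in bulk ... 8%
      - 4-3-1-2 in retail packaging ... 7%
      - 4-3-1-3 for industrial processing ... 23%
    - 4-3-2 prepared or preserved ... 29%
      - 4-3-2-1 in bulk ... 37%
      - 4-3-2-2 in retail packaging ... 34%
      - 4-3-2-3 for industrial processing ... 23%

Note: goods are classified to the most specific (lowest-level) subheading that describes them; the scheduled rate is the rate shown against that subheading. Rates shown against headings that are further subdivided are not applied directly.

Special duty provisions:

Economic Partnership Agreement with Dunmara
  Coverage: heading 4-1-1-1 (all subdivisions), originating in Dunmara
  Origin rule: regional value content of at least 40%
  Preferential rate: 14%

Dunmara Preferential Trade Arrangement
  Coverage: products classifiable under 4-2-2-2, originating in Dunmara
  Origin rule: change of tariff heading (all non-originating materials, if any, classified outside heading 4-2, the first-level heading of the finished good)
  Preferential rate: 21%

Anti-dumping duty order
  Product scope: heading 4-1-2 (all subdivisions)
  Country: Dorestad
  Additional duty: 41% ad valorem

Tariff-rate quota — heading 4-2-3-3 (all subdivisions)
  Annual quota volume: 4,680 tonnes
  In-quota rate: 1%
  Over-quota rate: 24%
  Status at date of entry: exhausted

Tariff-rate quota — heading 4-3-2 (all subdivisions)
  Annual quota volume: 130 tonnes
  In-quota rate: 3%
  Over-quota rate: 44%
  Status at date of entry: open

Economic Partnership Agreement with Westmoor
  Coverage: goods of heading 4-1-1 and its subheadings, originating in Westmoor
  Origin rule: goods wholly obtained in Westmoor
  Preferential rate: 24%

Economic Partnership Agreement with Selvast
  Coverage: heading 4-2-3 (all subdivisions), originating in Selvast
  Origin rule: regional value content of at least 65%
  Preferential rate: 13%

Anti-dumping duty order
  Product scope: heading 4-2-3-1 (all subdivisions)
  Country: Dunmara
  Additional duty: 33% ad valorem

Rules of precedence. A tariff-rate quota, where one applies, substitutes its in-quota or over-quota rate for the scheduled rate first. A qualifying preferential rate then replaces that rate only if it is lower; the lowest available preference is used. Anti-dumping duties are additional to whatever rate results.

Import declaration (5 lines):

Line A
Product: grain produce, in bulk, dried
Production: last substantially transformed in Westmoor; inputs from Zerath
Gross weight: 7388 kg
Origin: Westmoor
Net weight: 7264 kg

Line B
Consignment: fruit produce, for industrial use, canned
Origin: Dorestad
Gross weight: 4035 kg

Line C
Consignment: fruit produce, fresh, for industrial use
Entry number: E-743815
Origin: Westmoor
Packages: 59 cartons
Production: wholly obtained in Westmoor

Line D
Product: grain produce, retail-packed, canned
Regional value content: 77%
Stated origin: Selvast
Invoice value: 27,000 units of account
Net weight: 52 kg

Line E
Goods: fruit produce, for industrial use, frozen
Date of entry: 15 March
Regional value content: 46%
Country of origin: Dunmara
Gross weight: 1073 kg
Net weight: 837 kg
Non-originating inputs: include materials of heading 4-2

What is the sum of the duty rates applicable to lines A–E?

74%

Line A: grain → 4-1; dried → 4-1-1; in bulk → 4-1-1-1. Scheduled 10%. Westmoor agreement on 4-1-1: not wholly obtained. → 10%.
Line B: fruit → 4-2; canned → 4-2-1; for industrial use → 4-2-1-3. Scheduled 11%. No special measure applies. → 11%.
Line C: fruit → 4-2; fresh → 4-2-3; for industrial use → 4-2-3-3. Scheduled 10%. quota on 4-2-3-3 exhausted → over-quota 24%; Westmoor agreement on 4-1-1: 4-2-3-3 not covered. → 24%.
Line D: grain → 4-1; canned → 4-1-2; retail-packed → 4-1-2-3. Scheduled 9%. Selvast agreement on 4-2-3: 4-1-2-3 not covered. → 9%.
Line E: fruit → 4-2; frozen → 4-2-4; for industrial use → 4-2-4-1. Scheduled 20%. Dunmara agreement on 4-1-1-1: 4-2-4-1 not covered; Dunmara agreement on 4-2-2-2: 4-2-4-1 not covered. → 20%.
Sum: 10% + 11% + 24% + 9% + 20% = 74%.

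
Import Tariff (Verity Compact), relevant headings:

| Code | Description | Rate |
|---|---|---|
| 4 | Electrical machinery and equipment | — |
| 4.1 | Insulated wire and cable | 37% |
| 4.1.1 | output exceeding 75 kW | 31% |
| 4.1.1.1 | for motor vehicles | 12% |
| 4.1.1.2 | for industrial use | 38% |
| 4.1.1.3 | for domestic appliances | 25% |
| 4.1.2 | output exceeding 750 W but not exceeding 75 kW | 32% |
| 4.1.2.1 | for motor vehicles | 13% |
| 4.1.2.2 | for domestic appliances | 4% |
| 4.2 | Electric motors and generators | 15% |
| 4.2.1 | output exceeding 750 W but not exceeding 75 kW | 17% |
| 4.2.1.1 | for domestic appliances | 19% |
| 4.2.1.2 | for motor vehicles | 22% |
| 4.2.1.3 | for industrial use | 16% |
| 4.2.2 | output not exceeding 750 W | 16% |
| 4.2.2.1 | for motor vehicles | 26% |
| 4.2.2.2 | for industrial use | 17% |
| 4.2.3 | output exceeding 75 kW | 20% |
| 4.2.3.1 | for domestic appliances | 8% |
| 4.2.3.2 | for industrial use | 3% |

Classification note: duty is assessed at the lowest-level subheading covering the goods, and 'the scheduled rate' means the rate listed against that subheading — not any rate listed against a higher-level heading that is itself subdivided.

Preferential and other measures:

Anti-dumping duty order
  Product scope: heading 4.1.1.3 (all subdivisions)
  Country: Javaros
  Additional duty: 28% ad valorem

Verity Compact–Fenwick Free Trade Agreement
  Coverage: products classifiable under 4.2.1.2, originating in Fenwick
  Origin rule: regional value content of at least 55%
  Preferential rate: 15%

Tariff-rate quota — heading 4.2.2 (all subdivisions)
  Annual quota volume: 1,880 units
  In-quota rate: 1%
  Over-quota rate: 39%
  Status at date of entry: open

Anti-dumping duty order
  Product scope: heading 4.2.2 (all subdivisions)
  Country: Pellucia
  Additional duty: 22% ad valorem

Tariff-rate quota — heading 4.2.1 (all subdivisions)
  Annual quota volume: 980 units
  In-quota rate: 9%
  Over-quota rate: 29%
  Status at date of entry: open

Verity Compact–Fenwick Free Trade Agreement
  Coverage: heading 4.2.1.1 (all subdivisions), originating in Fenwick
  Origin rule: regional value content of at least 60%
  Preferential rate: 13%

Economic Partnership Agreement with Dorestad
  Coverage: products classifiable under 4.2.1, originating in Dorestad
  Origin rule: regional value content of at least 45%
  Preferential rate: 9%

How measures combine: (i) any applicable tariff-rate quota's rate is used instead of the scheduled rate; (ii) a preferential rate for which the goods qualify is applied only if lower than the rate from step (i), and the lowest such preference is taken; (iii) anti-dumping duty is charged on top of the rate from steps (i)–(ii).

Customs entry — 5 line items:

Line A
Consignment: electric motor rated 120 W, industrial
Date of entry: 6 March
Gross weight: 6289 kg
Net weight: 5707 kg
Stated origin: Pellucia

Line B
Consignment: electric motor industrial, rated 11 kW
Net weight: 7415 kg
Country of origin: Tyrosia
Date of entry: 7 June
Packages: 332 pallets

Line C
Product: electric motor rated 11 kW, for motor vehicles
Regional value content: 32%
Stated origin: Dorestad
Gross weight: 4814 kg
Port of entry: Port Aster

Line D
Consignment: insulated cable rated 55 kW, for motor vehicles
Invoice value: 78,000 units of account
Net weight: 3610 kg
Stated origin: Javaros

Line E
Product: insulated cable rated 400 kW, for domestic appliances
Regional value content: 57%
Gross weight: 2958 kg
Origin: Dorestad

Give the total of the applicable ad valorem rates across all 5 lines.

79%

Line A: electric motor → 4.2; rated 120 W → 4.2.2; industrial → 4.2.2.2. Scheduled 17%. quota on 4.2.2 open → in-quota 1%; anti-dumping (Pellucia, 4.2.2): +22%; total 1% + 22% = 23%. → 23%.
Line B: electric motor → 4.2; rated 11 kW → 4.2.1; industrial → 4.2.1.3. Scheduled 16%. quota on 4.2.1 open → in-quota 9%. → 9%.
Line C: electric motor → 4.2; rated 11 kW → 4.2.1; for motor vehicles → 4.2.1.2. Scheduled 22%. quota on 4.2.1 open → in-quota 9%; Dorestad agreement on 4.2.1: RVC < 45%. → 9%.
Line D: insulated cable → 4.1; rated 55 kW → 4.1.2; for motor vehicles → 4.1.2.1. Scheduled 13%. No special measure applies. → 13%.
Line E: insulated cable → 4.1; rated 400 kW → 4.1.1; for domestic appliances → 4.1.1.3. Scheduled 25%. Dorestad agreement on 4.2.1: 4.1.1.3 not covered. → 25%.
Sum: 23% + 9% + 9% + 13% + 25% = 79%.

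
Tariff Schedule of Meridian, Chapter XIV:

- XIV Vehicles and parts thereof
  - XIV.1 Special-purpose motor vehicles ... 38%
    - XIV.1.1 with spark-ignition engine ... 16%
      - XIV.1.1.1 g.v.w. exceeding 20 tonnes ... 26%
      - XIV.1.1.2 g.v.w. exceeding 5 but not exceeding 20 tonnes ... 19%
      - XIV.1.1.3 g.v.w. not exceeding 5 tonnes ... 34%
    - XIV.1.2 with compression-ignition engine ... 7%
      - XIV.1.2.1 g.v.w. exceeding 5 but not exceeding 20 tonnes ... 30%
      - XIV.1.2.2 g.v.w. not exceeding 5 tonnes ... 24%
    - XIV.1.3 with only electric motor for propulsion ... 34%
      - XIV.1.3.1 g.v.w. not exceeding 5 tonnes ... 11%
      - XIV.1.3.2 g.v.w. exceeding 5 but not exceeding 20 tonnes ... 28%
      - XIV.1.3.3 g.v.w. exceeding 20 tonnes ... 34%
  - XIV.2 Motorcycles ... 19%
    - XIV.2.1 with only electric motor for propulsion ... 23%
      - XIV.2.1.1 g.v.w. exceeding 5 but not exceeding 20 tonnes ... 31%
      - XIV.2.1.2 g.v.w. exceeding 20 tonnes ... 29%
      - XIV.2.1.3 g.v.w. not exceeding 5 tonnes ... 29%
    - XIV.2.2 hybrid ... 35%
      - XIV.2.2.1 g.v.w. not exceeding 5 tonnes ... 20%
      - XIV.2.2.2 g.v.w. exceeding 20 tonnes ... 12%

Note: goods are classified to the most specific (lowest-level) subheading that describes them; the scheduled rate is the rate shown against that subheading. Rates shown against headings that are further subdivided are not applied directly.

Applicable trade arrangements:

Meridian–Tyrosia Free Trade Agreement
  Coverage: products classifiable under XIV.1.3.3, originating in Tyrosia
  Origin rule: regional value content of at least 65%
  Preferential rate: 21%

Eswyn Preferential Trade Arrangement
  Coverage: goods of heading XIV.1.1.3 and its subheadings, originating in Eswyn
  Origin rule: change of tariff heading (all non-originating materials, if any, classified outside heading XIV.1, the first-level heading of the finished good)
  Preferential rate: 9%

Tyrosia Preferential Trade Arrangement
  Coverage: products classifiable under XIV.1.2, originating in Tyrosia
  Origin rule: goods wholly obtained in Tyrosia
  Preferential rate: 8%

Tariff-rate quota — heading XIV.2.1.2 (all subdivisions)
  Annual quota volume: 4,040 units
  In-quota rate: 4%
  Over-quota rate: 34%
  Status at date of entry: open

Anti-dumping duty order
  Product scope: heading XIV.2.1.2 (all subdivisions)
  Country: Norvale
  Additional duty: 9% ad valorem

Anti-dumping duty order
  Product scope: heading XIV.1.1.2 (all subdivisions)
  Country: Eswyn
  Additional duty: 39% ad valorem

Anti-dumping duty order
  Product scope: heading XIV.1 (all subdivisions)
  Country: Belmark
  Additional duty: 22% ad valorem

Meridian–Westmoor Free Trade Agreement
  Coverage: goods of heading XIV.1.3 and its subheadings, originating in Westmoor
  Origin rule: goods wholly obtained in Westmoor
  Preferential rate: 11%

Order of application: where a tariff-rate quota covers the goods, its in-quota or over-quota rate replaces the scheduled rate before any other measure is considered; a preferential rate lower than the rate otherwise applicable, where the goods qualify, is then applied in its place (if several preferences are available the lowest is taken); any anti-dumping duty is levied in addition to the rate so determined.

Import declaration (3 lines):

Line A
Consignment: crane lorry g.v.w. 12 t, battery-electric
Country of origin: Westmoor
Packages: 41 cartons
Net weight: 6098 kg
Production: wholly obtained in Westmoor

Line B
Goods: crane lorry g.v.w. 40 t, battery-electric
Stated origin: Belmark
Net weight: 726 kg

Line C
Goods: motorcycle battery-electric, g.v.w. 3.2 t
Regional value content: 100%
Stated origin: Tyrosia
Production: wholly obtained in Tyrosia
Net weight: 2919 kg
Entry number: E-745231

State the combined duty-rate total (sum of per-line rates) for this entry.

Line A: crane lorry → XIV.1; battery-electric → XIV.1.3; g.v.w. 12 t → XIV.1.3.2. Scheduled 28%. Westmoor agreement on XIV.1.3: wholly obtained → 11% available; preferential 11%. → 11%.
Line B: crane lorry → XIV.1; battery-electric → XIV.1.3; g.v.w. 40 t → XIV.1.3.3. Scheduled 34%. anti-dumping (Belmark, XIV.1): +22%; total 34% + 22% = 56%. → 56%.
Line C: motorcycle → XIV.2; battery-electric → XIV.2.1; g.v.w. 3.2 t → XIV.2.1.3. Scheduled 29%. Tyrosia agreement on XIV.1.3.3: XIV.2.1.3 not covered; Tyrosia agreement on XIV.1.2: XIV.2.1.3 not covered. → 29%.
Sum: 11% + 56% + 29% = 96%.

96%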